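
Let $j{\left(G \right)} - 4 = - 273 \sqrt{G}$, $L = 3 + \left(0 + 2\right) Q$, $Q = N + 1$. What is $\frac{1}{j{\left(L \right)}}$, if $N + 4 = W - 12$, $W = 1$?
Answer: $\frac{4}{1863241} + \frac{1365 i}{1863241} \approx 2.1468 \cdot 10^{-6} + 0.00073259 i$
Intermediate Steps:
$N = -15$ ($N = -4 + \left(1 - 12\right) = -4 - 11 = -15$)
$Q = -14$ ($Q = -15 + 1 = -14$)
$L = -25$ ($L = 3 + \left(0 + 2\right) \left(-14\right) = 3 + 2 \left(-14\right) = 3 - 28 = -25$)
$j{\left(G \right)} = 4 - 273 \sqrt{G}$
$\frac{1}{j{\left(L \right)}} = \frac{1}{4 - 273 \sqrt{-25}} = \frac{1}{4 - 273 \cdot 5 i} = \frac{1}{4 - 1365 i} = \frac{4 + 1365 i}{1863241}$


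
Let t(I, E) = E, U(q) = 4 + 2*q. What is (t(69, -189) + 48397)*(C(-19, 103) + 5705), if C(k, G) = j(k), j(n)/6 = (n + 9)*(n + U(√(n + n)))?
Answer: 318413840 - 5784960*I*√38 ≈ 3.1841e+8 - 3.5661e+7*I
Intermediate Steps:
j(n) = 6*(9 + n)*(4 + n + 2*√2*√n) (j(n) = 6*((n + 9)*(n + (4 + 2*√(n + n)))) = 6*((9 + n)*(n + (4 + 2*√(2*n)))) = 6*((9 + n)*(n + (4 + 2*(√2*√n)))) = 6*((9 + n)*(n + (4 + 2*√2*√n))) = 6*((9 + n)*(4 + n + 2*√2*√n)) = 6*(9 + n)*(4 + n + 2*√2*√n))
C(k, G) = 216 + 6*k² + 78*k + 12*√2*k^(3/2) + 108*√2*√k
(t(69, -189) + 48397)*(C(-19, 103) + 5705) = (-189 + 48397)*((216 + 6*(-19)² + 78*(-19) + 12*√2*(-19)^(3/2) + 108*√2*√(-19)) + 5705) = 48208*((216 + 6*361 - 1482 + 12*√2*(-19*I*√19) + 108*√2*(I*√19)) + 5705) = 48208*((216 + 2166 - 1482 - 228*I*√38 + 108*I*√38) + 5705) = 48208*((900 - 120*I*√38) + 5705) = 48208*(6605 - 120*I*√38) = 318413840 - 5784960*I*√38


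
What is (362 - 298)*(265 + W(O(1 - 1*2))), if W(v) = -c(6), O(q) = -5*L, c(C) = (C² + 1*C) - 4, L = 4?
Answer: 14528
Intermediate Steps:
c(C) = -4 + C + C² (c(C) = (C² + C) - 4 = (C + C²) - 4 = -4 + C + C²)
O(q) = -20 (O(q) = -5*4 = -20)
W(v) = -38 (W(v) = -(-4 + 6 + 6²) = -(-4 + 6 + 36) = -1*38 = -38)
(362 - 298)*(265 + W(O(1 - 1*2))) = (362 - 298)*(265 - 38) = 64*227 = 14528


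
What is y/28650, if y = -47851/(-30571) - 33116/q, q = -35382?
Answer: 1352726659/15494824222650 ≈ 8.7302e-5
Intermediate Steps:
y = 1352726659/540831561 (y = -47851/(-30571) - 33116/(-35382) = -47851*(-1/30571) - 33116*(-1/35382) = 47851/30571 + 16558/17691 = 1352726659/540831561 ≈ 2.5012)
y/28650 = (1352726659/540831561)/28650 = (1352726659/540831561)*(1/28650) = 1352726659/15494824222650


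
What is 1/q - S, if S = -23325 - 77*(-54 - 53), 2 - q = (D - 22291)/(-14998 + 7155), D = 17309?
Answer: 161488387/10704 ≈ 15087.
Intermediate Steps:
q = 10704/7843 (q = 2 - (17309 - 22291)/(-14998 + 7155) = 2 - (-4982)/(-7843) = 2 - (-4982)*(-1)/7843 = 2 - 1*4982/7843 = 2 - 4982/7843 = 10704/7843 ≈ 1.3648)
S = -15086 (S = -23325 - 77*(-107) = -23325 - 1*(-8239) = -23325 + 8239 = -15086)
1/q - S = 1/(10704/7843) - 1*(-15086) = 7843/10704 + 15086 = 161488387/10704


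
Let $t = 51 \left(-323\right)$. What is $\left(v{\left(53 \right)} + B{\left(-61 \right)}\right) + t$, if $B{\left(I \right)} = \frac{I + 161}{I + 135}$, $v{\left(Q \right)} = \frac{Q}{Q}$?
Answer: $- \frac{609414}{37} \approx -16471.0$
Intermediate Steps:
$v{\left(Q \right)} = 1$
$t = -16473$
$B{\left(I \right)} = \frac{161 + I}{135 + I}$
$\left(v{\left(53 \right)} + B{\left(-61 \right)}\right) + t = \left(1 + \frac{161 - 61}{135 - 61}\right) - 16473 = \left(1 + \frac{1}{74} \cdot 100\right) - 16473 = \left(1 + \frac{50}{37}\right) - 16473 = \frac{87}{37} - 16473 = - \frac{609414}{37}$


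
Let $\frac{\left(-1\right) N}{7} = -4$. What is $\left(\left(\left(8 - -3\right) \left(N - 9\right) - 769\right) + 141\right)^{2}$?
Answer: $175561$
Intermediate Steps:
$N = 28$ ($N = \left(-7\right) \left(-4\right) = 28$)
$\left(\left(\left(8 - -3\right) \left(N - 9\right) - 769\right) + 141\right)^{2} = \left(\left(\left(8 - -3\right) \left(28 - 9\right) - 769\right) + 141\right)^{2} = \left(\left(\left(8 + 3\right) 19 - 769\right) + 141\right)^{2} = \left(\left(11 \cdot 19 - 769\right) + 141\right)^{2} = \left(\left(209 - 769\right) + 141\right)^{2} = \left(-560 + 141\right)^{2} = \left(-419\right)^{2} = 175561$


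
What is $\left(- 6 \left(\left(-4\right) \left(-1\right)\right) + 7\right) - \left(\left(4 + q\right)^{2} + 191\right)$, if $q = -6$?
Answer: $-212$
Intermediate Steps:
$\left(- 6 \left(\left(-4\right) \left(-1\right)\right) + 7\right) - \left(\left(4 + q\right)^{2} + 191\right) = \left(- 6 \left(\left(-4\right) \left(-1\right)\right) + 7\right) - \left(\left(4 - 6\right)^{2} + 191\right) = \left(\left(-6\right) 4 + 7\right) - \left(\left(-2\right)^{2} + 191\right) = \left(-24 + 7\right) - \left(4 + 191\right) = -17 - 195 = -212$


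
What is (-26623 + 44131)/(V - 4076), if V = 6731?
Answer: 5836/885 ≈ 6.5944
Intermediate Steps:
(-26623 + 44131)/(V - 4076) = (-26623 + 44131)/(6731 - 4076) = 17508/2655 = 17508*(1/2655) = 5836/885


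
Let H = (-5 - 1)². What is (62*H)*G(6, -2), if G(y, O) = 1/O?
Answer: -1116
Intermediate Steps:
H = 36 (H = (-6)² = 36)
(62*H)*G(6, -2) = (62*36)/(-2) = 2232*(-½) = -1116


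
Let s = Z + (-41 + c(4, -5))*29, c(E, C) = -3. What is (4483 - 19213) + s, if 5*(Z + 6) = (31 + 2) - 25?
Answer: -80052/5 ≈ -16010.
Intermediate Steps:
Z = -22/5 (Z = -6 + ((31 + 2) - 25)/5 = -6 + (33 - 25)/5 = -6 + (⅕)*8 = -6 + 8/5 = -22/5 ≈ -4.4000)
s = -6402/5 (s = -22/5 + (-41 - 3)*29 = -22/5 - 44*29 = -22/5 - 1276 = -6402/5 ≈ -1280.4)
(4483 - 19213) + s = (4483 - 19213) - 6402/5 = -14730 - 6402/5 = -80052/5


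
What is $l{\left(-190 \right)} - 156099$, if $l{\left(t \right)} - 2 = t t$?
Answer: $-119997$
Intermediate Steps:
$l{\left(t \right)} = 2 + t^{2}$ ($l{\left(t \right)} = 2 + t t = 2 + t^{2}$)
$l{\left(-190 \right)} - 156099 = \left(2 + \left(-190\right)^{2}\right) - 156099 = \left(2 + 36100\right) - 156099 = 36102 - 156099 = -119997$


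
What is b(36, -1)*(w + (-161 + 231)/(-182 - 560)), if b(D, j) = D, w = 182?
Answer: 347076/53 ≈ 6548.6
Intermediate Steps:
b(36, -1)*(w + (-161 + 231)/(-182 - 560)) = 36*(182 + (-161 + 231)/(-182 - 560)) = 36*(182 + 70/(-742)) = 36*(182 + 70*(-1/742)) = 36*(182 - 5/53) = 36*(9641/53) = 347076/53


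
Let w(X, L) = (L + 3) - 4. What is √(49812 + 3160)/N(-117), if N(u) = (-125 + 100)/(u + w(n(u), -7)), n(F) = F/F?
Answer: 10*√13243 ≈ 1150.8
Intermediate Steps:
n(F) = 1
w(X, L) = -1 + L (w(X, L) = (3 + L) - 4 = -1 + L)
N(u) = -25/(-8 + u) (N(u) = (-125 + 100)/(u + (-1 - 7)) = -25/(u - 8) = -25/(-8 + u))
√(49812 + 3160)/N(-117) = √(49812 + 3160)/((-25/(-8 - 117))) = √52972/((-25/(-125))) = (2*√13243)/((-25*(-1/125))) = (2*√13243)/(⅕) = (2*√13243)*5 = 10*√13243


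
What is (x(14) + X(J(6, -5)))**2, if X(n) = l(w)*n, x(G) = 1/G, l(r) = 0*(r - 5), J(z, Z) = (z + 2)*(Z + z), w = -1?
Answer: 1/196 ≈ 0.0051020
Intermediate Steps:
J(z, Z) = (2 + z)*(Z + z)
l(r) = 0 (l(r) = 0*(-5 + r) = 0)
x(G) = 1/G
X(n) = 0 (X(n) = 0*n = 0)
(x(14) + X(J(6, -5)))**2 = (1/14 + 0)**2 = (1/14)**2 = 1/196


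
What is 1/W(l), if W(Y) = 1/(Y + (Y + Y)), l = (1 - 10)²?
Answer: 243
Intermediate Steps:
l = 81 (l = (-9)² = 81)
W(Y) = 1/(3*Y) (W(Y) = 1/(Y + 2*Y) = 1/(3*Y))
1/W(l) = 1/((⅓)/81) = 1/((⅓)*(1/81)) = 1/(1/243) = 243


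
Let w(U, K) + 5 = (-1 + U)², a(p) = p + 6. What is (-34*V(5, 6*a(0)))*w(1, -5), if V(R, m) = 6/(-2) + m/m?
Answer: -340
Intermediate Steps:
a(p) = 6 + p
w(U, K) = -5 + (-1 + U)²
V(R, m) = -2 (V(R, m) = 6*(-½) + 1 = -3 + 1 = -2)
(-34*V(5, 6*a(0)))*w(1, -5) = (-34*(-2))*(-5 + (-1 + 1)²) = 68*(-5 + 0²) = 68*(-5 + 0) = 68*(-5) = -340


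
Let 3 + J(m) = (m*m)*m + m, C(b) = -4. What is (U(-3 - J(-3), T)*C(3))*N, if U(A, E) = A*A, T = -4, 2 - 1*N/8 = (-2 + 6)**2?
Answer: 403200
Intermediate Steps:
N = -112 (N = 16 - 8*(-2 + 6)**2 = 16 - 8*4**2 = 16 - 8*16 = 16 - 128 = -112)
J(m) = -3 + m + m**3 (J(m) = -3 + ((m*m)*m + m) = -3 + (m**2*m + m) = -3 + (m**3 + m) = -3 + (m + m**3) = -3 + m + m**3)
U(A, E) = A**2
(U(-3 - J(-3), T)*C(3))*N = ((-3 - (-3 - 3 + (-3)**3))**2*(-4))*(-112) = ((-3 - (-3 - 3 - 27))**2*(-4))*(-112) = ((-3 - 1*(-33))**2*(-4))*(-112) = ((-3 + 33)**2*(-4))*(-112) = (30**2*(-4))*(-112) = (900*(-4))*(-112) = -3600*(-112) = 403200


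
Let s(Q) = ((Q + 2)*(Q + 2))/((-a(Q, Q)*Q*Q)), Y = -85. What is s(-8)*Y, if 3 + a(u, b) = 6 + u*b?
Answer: 765/1072 ≈ 0.71362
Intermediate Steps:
a(u, b) = 3 + b*u (a(u, b) = -3 + (6 + u*b) = -3 + (6 + b*u) = 3 + b*u)
s(Q) = -(2 + Q)²/(Q²*(3 + Q²)) (s(Q) = ((Q + 2)*(Q + 2))/((-(3 + Q*Q)*Q*Q)) = ((2 + Q)*(2 + Q))/((-(3 + Q²)*Q*Q)) = (2 + Q)²/((-Q*(3 + Q²)*Q)) = (2 + Q)²/((-Q²*(3 + Q²))) = (2 + Q)²*(-1/(Q²*(3 + Q²))) = -(2 + Q)²/(Q²*(3 + Q²)))
s(-8)*Y = -1*(2 - 8)²/((-8)²*(3 + (-8)²))*(-85) = -1*1/64*(-6)²/(3 + 64)*(-85) = -1*1/64*36/67*(-85) = -1*1/64*36*1/67*(-85) = -9/1072*(-85) = 765/1072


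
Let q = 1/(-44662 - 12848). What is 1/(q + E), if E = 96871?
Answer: 57510/5571051209 ≈ 1.0323e-5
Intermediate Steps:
q = -1/57510 (q = 1/(-57510) = -1/57510 ≈ -1.7388e-5)
1/(q + E) = 1/(-1/57510 + 96871) = 1/(5571051209/57510) = 57510/5571051209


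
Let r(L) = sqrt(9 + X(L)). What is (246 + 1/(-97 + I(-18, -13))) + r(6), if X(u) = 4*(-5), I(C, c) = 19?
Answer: 19187/78 + I*sqrt(11) ≈ 245.99 + 3.3166*I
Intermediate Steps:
X(u) = -20
r(L) = I*sqrt(11) (r(L) = sqrt(9 - 20) = sqrt(-11) = I*sqrt(11))
(246 + 1/(-97 + I(-18, -13))) + r(6) = (246 + 1/(-97 + 19)) + I*sqrt(11) = (246 + 1/(-78)) + I*sqrt(11) = (246 - 1/78) + I*sqrt(11) = 19187/78 + I*sqrt(11)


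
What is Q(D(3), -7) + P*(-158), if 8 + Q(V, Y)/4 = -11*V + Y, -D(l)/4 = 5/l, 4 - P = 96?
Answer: 44308/3 ≈ 14769.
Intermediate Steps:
P = -92 (P = 4 - 1*96 = 4 - 96 = -92)
D(l) = -20/l
Q(V, Y) = -32 - 44*V + 4*Y (Q(V, Y) = -32 + 4*(-11*V + Y) = -32 + 4*(Y - 11*V) = -32 + (-44*V + 4*Y) = -32 - 44*V + 4*Y)
Q(D(3), -7) + P*(-158) = (-32 - (-880)/3 + 4*(-7)) - 92*(-158) = (-32 - (-880)/3 - 28) + 14536 = (-32 - 44*(-20/3) - 28) + 14536 = (-32 + 880/3 - 28) + 14536 = 700/3 + 14536 = 44308/3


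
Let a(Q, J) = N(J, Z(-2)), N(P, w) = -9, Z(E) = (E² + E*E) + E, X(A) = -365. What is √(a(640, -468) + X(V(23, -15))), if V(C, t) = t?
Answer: I*√374 ≈ 19.339*I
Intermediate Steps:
Z(E) = E + 2*E² (Z(E) = (E² + E²) + E = 2*E² + E = E + 2*E²)
a(Q, J) = -9
√(a(640, -468) + X(V(23, -15))) = √(-9 - 365) = √(-374) = I*√374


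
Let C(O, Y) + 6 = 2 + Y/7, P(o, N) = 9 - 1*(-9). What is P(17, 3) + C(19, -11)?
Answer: 87/7 ≈ 12.429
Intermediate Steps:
P(o, N) = 18 (P(o, N) = 9 + 9 = 18)
C(O, Y) = -4 + Y/7 (C(O, Y) = -6 + (2 + Y/7) = -4 + Y/7)
P(17, 3) + C(19, -11) = 18 + (-4 + (⅐)*(-11)) = 18 + (-4 - 11/7) = 18 - 39/7 = 87/7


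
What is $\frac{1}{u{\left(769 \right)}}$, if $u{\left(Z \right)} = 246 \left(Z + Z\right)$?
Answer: $\frac{1}{378348} \approx 2.6431 \cdot 10^{-6}$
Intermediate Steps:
$u{\left(Z \right)} = 492 Z$ ($u{\left(Z \right)} = 246 \cdot 2 Z = 492 Z$)
$\frac{1}{u{\left(769 \right)}} = \frac{1}{492 \cdot 769} = \frac{1}{378348}$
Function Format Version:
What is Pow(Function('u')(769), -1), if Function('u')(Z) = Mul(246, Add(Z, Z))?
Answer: Rational(1, 378348) ≈ 2.6431e-6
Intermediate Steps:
Function('u')(Z) = Mul(492, Z) (Function('u')(Z) = Mul(246, Mul(2, Z)) = Mul(492, Z))
Pow(Function('u')(769), -1) = Pow(Mul(492, 769), -1) = Pow(378348, -1) = Rational(1, 378348)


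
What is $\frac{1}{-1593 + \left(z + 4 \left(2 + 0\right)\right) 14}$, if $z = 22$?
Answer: $- \frac{1}{1173} \approx -0.00085251$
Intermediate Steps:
$\frac{1}{-1593 + \left(z + 4 \left(2 + 0\right)\right) 14} = \frac{1}{-1593 + \left(22 + 4 \left(2 + 0\right)\right) 14} = \frac{1}{-1593 + \left(22 + 4 \cdot 2\right) 14} = \frac{1}{-1593 + \left(22 + 8\right) 14} = \frac{1}{-1593 + 30 \cdot 14} = \frac{1}{-1593 + 420} = \frac{1}{-1173} = - \frac{1}{1173}$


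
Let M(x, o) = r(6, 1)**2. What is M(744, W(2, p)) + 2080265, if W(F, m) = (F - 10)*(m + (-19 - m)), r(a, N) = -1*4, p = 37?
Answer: 2080281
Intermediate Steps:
r(a, N) = -4
W(F, m) = 190 - 19*F (W(F, m) = (-10 + F)*(-19) = 190 - 19*F)
M(x, o) = 16 (M(x, o) = (-4)**2 = 16)
M(744, W(2, p)) + 2080265 = 16 + 2080265 = 2080281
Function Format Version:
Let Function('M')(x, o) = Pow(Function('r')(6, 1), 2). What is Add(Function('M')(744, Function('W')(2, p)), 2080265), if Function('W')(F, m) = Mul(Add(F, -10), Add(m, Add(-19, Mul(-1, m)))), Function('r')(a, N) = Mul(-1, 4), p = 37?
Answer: 2080281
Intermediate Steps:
Function('r')(a, N) = -4
Function('W')(F, m) = Add(190, Mul(-19, F)) (Function('W')(F, m) = Mul(Add(-10, F), -19) = Add(190, Mul(-19, F)))
Function('M')(x, o) = 16 (Function('M')(x, o) = Pow(-4, 2) = 16)
Add(Function('M')(744, Function('W')(2, p)), 2080265) = Add(16, 2080265) = 2080281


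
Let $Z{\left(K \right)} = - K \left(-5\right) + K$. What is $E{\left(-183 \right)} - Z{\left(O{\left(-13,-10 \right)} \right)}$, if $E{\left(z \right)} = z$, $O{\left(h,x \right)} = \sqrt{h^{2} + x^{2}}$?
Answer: $-183 - 6 \sqrt{269} \approx -281.41$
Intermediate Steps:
$Z{\left(K \right)} = 6 K$ ($Z{\left(K \right)} = 5 K + K = 6 K$)
$E{\left(-183 \right)} - Z{\left(O{\left(-13,-10 \right)} \right)} = -183 - 6 \sqrt{\left(-13\right)^{2} + \left(-10\right)^{2}} = -183 - 6 \sqrt{169 + 100} = -183 - 6 \sqrt{269}$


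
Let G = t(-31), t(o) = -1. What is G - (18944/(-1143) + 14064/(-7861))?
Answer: 156008813/8985123 ≈ 17.363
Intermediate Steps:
G = -1
G - (18944/(-1143) + 14064/(-7861)) = -1 - (18944/(-1143) + 14064/(-7861)) = -1 - (18944*(-1/1143) + 14064*(-1/7861)) = -1 - (-18944/1143 - 14064/7861) = -1 - 1*(-164993936/8985123) = -1 + 164993936/8985123 = 156008813/8985123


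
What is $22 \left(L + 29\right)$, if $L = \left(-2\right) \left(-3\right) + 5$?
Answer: $880$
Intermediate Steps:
$L = 11$ ($L = 6 + 5 = 11$)
$22 \left(L + 29\right) = 22 \left(11 + 29\right) = 22 \cdot 40 = 880$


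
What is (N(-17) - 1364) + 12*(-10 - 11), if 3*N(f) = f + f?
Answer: -4882/3 ≈ -1627.3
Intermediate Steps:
N(f) = 2*f/3 (N(f) = (f + f)/3 = (2*f)/3 = 2*f/3)
(N(-17) - 1364) + 12*(-10 - 11) = ((⅔)*(-17) - 1364) + 12*(-10 - 11) = (-34/3 - 1364) + 12*(-21) = -4126/3 - 252 = -4882/3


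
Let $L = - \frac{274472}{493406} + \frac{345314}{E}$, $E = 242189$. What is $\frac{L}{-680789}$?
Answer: $- \frac{51952950138}{40676293715572063} \approx -1.2772 \cdot 10^{-6}$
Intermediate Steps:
$L = \frac{51952950138}{59748752867}$ ($L = - \frac{274472}{493406} + \frac{345314}{242189} = \left(-274472\right) \frac{1}{493406} + 345314 \cdot \frac{1}{242189} = - \frac{137236}{246703} + \frac{345314}{242189} = \frac{51952950138}{59748752867} \approx 0.86952$)
$\frac{L}{-680789} = \frac{51952950138}{59748752867 \left(-680789\right)} = \frac{51952950138}{59748752867} \left(- \frac{1}{680789}\right) = - \frac{51952950138}{40676293715572063}$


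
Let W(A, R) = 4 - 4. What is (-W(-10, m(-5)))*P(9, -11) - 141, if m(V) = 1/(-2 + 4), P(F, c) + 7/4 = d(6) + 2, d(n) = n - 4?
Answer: -141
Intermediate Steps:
d(n) = -4 + n
P(F, c) = 9/4 (P(F, c) = -7/4 + ((-4 + 6) + 2) = -7/4 + (2 + 2) = -7/4 + 4 = 9/4)
m(V) = 1/2
W(A, R) = 0
(-W(-10, m(-5)))*P(9, -11) - 141 = -1*0*(9/4) - 141 = 0*(9/4) - 141 = 0 - 141 = -141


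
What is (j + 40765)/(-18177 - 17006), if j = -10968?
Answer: -29797/35183 ≈ -0.84691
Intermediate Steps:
(j + 40765)/(-18177 - 17006) = (-10968 + 40765)/(-18177 - 17006) = 29797/(-35183) = 29797*(-1/35183) = -29797/35183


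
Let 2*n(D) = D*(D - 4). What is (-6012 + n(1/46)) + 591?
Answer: -22941855/4232 ≈ -5421.0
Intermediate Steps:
n(D) = D*(-4 + D)/2 (n(D) = (D*(D - 4))/2 = (D*(-4 + D))/2 = D*(-4 + D)/2)
(-6012 + n(1/46)) + 591 = (-6012 + (1/2)*(-4 + 1/46)/46) + 591 = (-6012 + (1/2)*(1/46)*(-4 + 1/46)) + 591 = (-6012 + (1/2)*(1/46)*(-183/46)) + 591 = (-6012 - 183/4232) + 591 = -25442967/4232 + 591 = -22941855/4232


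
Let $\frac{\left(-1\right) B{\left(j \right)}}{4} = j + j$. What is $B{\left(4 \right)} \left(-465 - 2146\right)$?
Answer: $83552$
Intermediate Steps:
$B{\left(j \right)} = - 8 j$ ($B{\left(j \right)} = - 4 \left(j + j\right) = - 4 \cdot 2 j = - 8 j$)
$B{\left(4 \right)} \left(-465 - 2146\right) = \left(-8\right) 4 \left(-465 - 2146\right) = \left(-32\right) \left(-2611\right) = 83552$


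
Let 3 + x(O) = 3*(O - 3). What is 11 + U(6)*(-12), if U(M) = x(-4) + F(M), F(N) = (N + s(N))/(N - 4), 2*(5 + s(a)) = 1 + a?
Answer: 272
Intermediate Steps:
s(a) = -9/2 + a/2 (s(a) = -5 + (1 + a)/2 = -5 + (1/2 + a/2) = -9/2 + a/2)
x(O) = -12 + 3*O (x(O) = -3 + 3*(O - 3) = -3 + 3*(-3 + O) = -3 + (-9 + 3*O) = -12 + 3*O)
F(N) = (-9/2 + 3*N/2)/(-4 + N) (F(N) = (N + (-9/2 + N/2))/(N - 4) = (-9/2 + 3*N/2)/(-4 + N))
U(M) = -24 + 3*(-3 + M)/(2*(-4 + M)) (U(M) = (-12 + 3*(-4)) + 3*(-3 + M)/(2*(-4 + M)) = (-12 - 12) + 3*(-3 + M)/(2*(-4 + M)) = -24 + 3*(-3 + M)/(2*(-4 + M)))
11 + U(6)*(-12) = 11 + (3*(61 - 15*6)/(2*(-4 + 6)))*(-12) = 11 + ((3/2)*(61 - 90)/2)*(-12) = 11 + ((3/2)*(1/2)*(-29))*(-12) = 11 - 87/4*(-12) = 11 + 261 = 272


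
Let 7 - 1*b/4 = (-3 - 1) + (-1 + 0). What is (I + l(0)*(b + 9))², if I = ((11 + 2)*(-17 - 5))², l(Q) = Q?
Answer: 6690585616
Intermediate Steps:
I = 81796 (I = (13*(-22))² = (-286)² = 81796)
b = 48 (b = 28 - 4*((-3 - 1) + (-1 + 0)) = 28 - 4*(-4 - 1) = 28 - 4*(-5) = 28 + 20 = 48)
(I + l(0)*(b + 9))² = (81796 + 0*(48 + 9))² = (81796 + 0*57)² = (81796 + 0)² = 81796² = 6690585616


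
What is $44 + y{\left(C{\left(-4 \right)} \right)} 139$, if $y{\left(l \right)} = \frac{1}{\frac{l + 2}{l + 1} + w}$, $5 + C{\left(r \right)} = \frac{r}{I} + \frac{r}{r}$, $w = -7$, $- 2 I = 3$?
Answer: $\frac{257}{9} \approx 28.556$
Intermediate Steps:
$I = - \frac{3}{2}$ ($I = \left(- \frac{1}{2}\right) 3 = - \frac{3}{2} \approx -1.5$)
$C{\left(r \right)} = -4 - \frac{2 r}{3}$ ($C{\left(r \right)} = -5 + \left(\frac{r}{- \frac{3}{2}} + \frac{r}{r}\right) = -5 + \left(r \left(- \frac{2}{3}\right) + 1\right) = -5 - \left(-1 + \frac{2 r}{3}\right) = -4 - \frac{2 r}{3}$)
$y{\left(l \right)} = \frac{1}{-7 + \frac{2 + l}{1 + l}}$ ($y{\left(l \right)} = \frac{1}{\frac{l + 2}{l + 1} - 7} = \frac{1}{\frac{2 + l}{1 + l} - 7} = \frac{1}{-7 + \frac{2 + l}{1 + l}}$)
$44 + y{\left(C{\left(-4 \right)} \right)} 139 = 44 + \frac{1 - \frac{4}{3}}{-5 - 6 \left(-4 - - \frac{8}{3}\right)} 139 = 44 + \frac{1 + \left(-4 + \frac{8}{3}\right)}{-5 - 6 \left(-4 + \frac{8}{3}\right)} 139 = 44 + \frac{1 - \frac{4}{3}}{-5 - -8} \cdot 139 = 44 + \frac{1}{-5 + 8} \left(- \frac{1}{3}\right) 139 = 44 + \frac{1}{3} \left(- \frac{1}{3}\right) 139 = 44 - \frac{139}{9} = \frac{257}{9}$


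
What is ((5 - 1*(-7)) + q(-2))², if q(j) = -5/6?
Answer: 4489/36 ≈ 124.69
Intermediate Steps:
q(j) = -⅚ (q(j) = -5*⅙ = -⅚)
((5 - 1*(-7)) + q(-2))² = ((5 - 1*(-7)) - ⅚)² = ((5 + 7) - ⅚)² = (12 - ⅚)² = (67/6)² = 4489/36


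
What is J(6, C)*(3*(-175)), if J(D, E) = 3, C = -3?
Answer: -1575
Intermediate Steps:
J(6, C)*(3*(-175)) = 3*(3*(-175)) = 3*(-525) = -1575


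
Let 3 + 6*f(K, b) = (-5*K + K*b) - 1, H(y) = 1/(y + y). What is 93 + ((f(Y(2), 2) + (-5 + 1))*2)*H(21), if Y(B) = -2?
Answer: 5848/63 ≈ 92.825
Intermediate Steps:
H(y) = 1/(2*y)
f(K, b) = -⅔ - 5*K/6 + K*b/6 (f(K, b) = -½ + ((-5*K + K*b) - 1)/6 = -½ + (-1 - 5*K + K*b)/6 = -½ + (-⅙ - 5*K/6 + K*b/6) = -⅔ - 5*K/6 + K*b/6)
93 + ((f(Y(2), 2) + (-5 + 1))*2)*H(21) = 93 + (((-⅔ - ⅚*(-2) + (⅙)*(-2)*2) + (-5 + 1))*2)*((½)/21) = 93 + (((-⅔ + 5/3 - ⅔) - 4)*2)*((½)*(1/21)) = 93 + ((⅓ - 4)*2)*(1/42) = 93 - 11/3*2*(1/42) = 93 - 22/3*1/42 = 93 - 11/63 = 5848/63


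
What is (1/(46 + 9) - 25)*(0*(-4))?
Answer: 0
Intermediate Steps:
(1/(46 + 9) - 25)*(0*(-4)) = (1/55 - 25)*0 = -1374/55*0 = 0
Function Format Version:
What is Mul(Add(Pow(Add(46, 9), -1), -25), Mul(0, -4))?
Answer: 0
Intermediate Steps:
Mul(Add(Pow(Add(46, 9), -1), -25), Mul(0, -4)) = Mul(Add(Pow(55, -1), -25), 0) = Mul(Add(Rational(1, 55), -25), 0) = Mul(Rational(-1374, 55), 0) = 0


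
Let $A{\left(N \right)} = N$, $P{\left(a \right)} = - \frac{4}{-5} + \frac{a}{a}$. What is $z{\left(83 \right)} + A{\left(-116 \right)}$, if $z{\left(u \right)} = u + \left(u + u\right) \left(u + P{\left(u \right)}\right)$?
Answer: $\frac{70219}{5} \approx 14044.0$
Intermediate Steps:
$P{\left(a \right)} = \frac{9}{5}$ ($P{\left(a \right)} = \left(-4\right) \left(- \frac{1}{5}\right) + 1 = \frac{4}{5} + 1 = \frac{9}{5}$)
$z{\left(u \right)} = u + 2 u \left(\frac{9}{5} + u\right)$ ($z{\left(u \right)} = u + \left(u + u\right) \left(u + \frac{9}{5}\right) = u + 2 u \left(\frac{9}{5} + u\right)$)
$z{\left(83 \right)} + A{\left(-116 \right)} = \frac{1}{5} \cdot 83 \left(23 + 10 \cdot 83\right) - 116 = \frac{1}{5} \cdot 83 \left(23 + 830\right) - 116 = \frac{1}{5} \cdot 83 \cdot 853 - 116 = \frac{70799}{5} - 116 = \frac{70219}{5}$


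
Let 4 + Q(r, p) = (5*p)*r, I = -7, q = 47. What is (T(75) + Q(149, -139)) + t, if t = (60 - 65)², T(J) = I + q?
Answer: -103494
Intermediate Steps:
T(J) = 40 (T(J) = -7 + 47 = 40)
t = 25 (t = (-5)² = 25)
Q(r, p) = -4 + 5*p*r (Q(r, p) = -4 + (5*p)*r = -4 + 5*p*r)
(T(75) + Q(149, -139)) + t = (40 + (-4 + 5*(-139)*149)) + 25 = (40 + (-4 - 103555)) + 25 = (40 - 103559) + 25 = -103519 + 25 = -103494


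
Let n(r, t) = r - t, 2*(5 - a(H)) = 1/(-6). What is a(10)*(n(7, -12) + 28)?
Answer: 2867/12 ≈ 238.92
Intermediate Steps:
a(H) = 61/12 (a(H) = 5 - ½/(-6) = 5 - ½*(-⅙) = 5 + 1/12 = 61/12)
a(10)*(n(7, -12) + 28) = 61*((7 - 1*(-12)) + 28)/12 = 61*((7 + 12) + 28)/12 = 61*(19 + 28)/12 = (61/12)*47 = 2867/12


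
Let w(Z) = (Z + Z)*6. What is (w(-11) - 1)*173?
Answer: -23009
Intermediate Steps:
w(Z) = 12*Z (w(Z) = (2*Z)*6 = 12*Z)
(w(-11) - 1)*173 = (12*(-11) - 1)*173 = (-132 - 1)*173 = -133*173 = -23009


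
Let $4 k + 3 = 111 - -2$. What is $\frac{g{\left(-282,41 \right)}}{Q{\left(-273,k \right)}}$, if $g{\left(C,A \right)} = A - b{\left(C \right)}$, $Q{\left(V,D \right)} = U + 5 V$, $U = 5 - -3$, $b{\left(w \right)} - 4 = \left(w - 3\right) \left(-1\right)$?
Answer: $\frac{248}{1357} \approx 0.18276$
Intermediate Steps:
$b{\left(w \right)} = 7 - w$ ($b{\left(w \right)} = 4 + \left(w - 3\right) \left(-1\right) = 4 + \left(-3 + w\right) \left(-1\right) = 4 - \left(-3 + w\right) = 7 - w$)
$k = \frac{55}{2}$ ($k = - \frac{3}{4} + \frac{111 - -2}{4} = - \frac{3}{4} + \frac{111 + 2}{4} = - \frac{3}{4} + \frac{1}{4} \cdot 113 = - \frac{3}{4} + \frac{113}{4} = \frac{55}{2} \approx 27.5$)
$U = 8$ ($U = 5 + 3 = 8$)
$Q{\left(V,D \right)} = 8 + 5 V$
$g{\left(C,A \right)} = -7 + A + C$ ($g{\left(C,A \right)} = A - \left(7 - C\right) = A + \left(-7 + C\right) = -7 + A + C$)
$\frac{g{\left(-282,41 \right)}}{Q{\left(-273,k \right)}} = \frac{-7 + 41 - 282}{8 + 5 \left(-273\right)} = - \frac{248}{8 - 1365} = - \frac{248}{-1357} = \left(-248\right) \left(- \frac{1}{1357}\right) = \frac{248}{1357}$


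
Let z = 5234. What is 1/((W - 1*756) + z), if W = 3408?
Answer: 1/7886 ≈ 0.00012681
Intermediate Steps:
1/((W - 1*756) + z) = 1/((3408 - 1*756) + 5234) = 1/((3408 - 756) + 5234) = 1/(2652 + 5234) = 1/7886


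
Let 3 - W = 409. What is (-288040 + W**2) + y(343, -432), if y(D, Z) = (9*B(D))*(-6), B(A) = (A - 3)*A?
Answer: -6420684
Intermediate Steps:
B(A) = A*(-3 + A) (B(A) = (-3 + A)*A = A*(-3 + A))
y(D, Z) = -54*D*(-3 + D) (y(D, Z) = (9*(D*(-3 + D)))*(-6) = (9*D*(-3 + D))*(-6) = -54*D*(-3 + D))
W = -406 (W = 3 - 1*409 = 3 - 409 = -406)
(-288040 + W**2) + y(343, -432) = (-288040 + (-406)**2) + 54*343*(3 - 1*343) = (-288040 + 164836) + 54*343*(3 - 343) = -123204 + 54*343*(-340) = -123204 - 6297480 = -6420684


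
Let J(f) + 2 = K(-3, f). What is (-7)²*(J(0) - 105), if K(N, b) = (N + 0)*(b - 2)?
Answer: -4949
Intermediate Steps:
K(N, b) = N*(-2 + b)
J(f) = 4 - 3*f (J(f) = -2 - 3*(-2 + f) = -2 + (6 - 3*f) = 4 - 3*f)
(-7)²*(J(0) - 105) = (-7)²*((4 - 3*0) - 105) = 49*((4 + 0) - 105) = 49*(4 - 105) = 49*(-101) = -4949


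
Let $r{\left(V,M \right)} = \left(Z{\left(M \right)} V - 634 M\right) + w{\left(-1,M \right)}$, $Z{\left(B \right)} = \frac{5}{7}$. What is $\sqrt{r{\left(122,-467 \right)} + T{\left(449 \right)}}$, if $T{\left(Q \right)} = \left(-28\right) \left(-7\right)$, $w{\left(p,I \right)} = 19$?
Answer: $\frac{\sqrt{14522627}}{7} \approx 544.41$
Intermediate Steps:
$Z{\left(B \right)} = \frac{5}{7}$ ($Z{\left(B \right)} = 5 \cdot \frac{1}{7} = \frac{5}{7}$)
$T{\left(Q \right)} = 196$
$r{\left(V,M \right)} = 19 - 634 M + \frac{5 V}{7}$ ($r{\left(V,M \right)} = \left(\frac{5 V}{7} - 634 M\right) + 19 = \left(- 634 M + \frac{5 V}{7}\right) + 19 = 19 - 634 M + \frac{5 V}{7}$)
$\sqrt{r{\left(122,-467 \right)} + T{\left(449 \right)}} = \sqrt{\left(19 - -296078 + \frac{5}{7} \cdot 122\right) + 196} = \sqrt{\left(19 + 296078 + \frac{610}{7}\right) + 196} = \sqrt{\frac{2073289}{7} + 196} = \sqrt{\frac{2074661}{7}} = \frac{\sqrt{14522627}}{7}$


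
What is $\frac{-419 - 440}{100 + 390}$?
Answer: $- \frac{859}{490} \approx -1.7531$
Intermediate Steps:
$\frac{-419 - 440}{100 + 390} = - \frac{859}{490}$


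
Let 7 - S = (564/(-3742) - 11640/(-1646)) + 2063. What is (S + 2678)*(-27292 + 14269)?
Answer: -12334330632816/1539833 ≈ -8.0102e+6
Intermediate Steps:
S = -3176553782/1539833 (S = 7 - ((564/(-3742) - 11640/(-1646)) + 2063) = 7 - ((564*(-1/3742) - 11640*(-1/1646)) + 2063) = 7 - ((-282/1871 + 5820/823) + 2063) = 7 - (10657134/1539833 + 2063) = 7 - 1*3187332613/1539833 = 7 - 3187332613/1539833 = -3176553782/1539833 ≈ -2062.9)
(S + 2678)*(-27292 + 14269) = (-3176553782/1539833 + 2678)*(-27292 + 14269) = (947118992/1539833)*(-13023) = -12334330632816/1539833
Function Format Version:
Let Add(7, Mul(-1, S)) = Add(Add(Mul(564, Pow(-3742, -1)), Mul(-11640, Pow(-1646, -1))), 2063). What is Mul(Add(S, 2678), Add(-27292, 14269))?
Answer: Rational(-12334330632816, 1539833) ≈ -8.0102e+6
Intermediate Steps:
S = Rational(-3176553782, 1539833) (S = Add(7, Mul(-1, Add(Add(Mul(564, Pow(-3742, -1)), Mul(-11640, Pow(-1646, -1))), 2063))) = Add(7, Mul(-1, Add(Add(Mul(564, Rational(-1, 3742)), Mul(-11640, Rational(-1, 1646))), 2063))) = Add(7, Mul(-1, Add(Add(Rational(-282, 1871), Rational(5820, 823)), 2063))) = Add(7, Mul(-1, Add(Rational(10657134, 1539833), 2063))) = Add(7, Mul(-1, Rational(3187332613, 1539833))) = Add(7, Rational(-3187332613, 1539833)) = Rational(-3176553782, 1539833) ≈ -2062.9)
Mul(Add(S, 2678), Add(-27292, 14269)) = Mul(Add(Rational(-3176553782, 1539833), 2678), Add(-27292, 14269)) = Mul(Rational(947118992, 1539833), -13023) = Rational(-12334330632816, 1539833)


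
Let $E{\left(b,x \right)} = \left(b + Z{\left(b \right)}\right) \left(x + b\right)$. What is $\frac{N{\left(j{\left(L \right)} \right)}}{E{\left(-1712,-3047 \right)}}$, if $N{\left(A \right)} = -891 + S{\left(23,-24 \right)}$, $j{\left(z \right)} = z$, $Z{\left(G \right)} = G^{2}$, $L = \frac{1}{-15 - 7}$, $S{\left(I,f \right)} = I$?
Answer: $\frac{217}{3485053772} \approx 6.2266 \cdot 10^{-8}$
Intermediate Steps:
$L = - \frac{1}{22}$ ($L = \frac{1}{-22} = - \frac{1}{22} \approx -0.045455$)
$E{\left(b,x \right)} = \left(b + x\right) \left(b + b^{2}\right)$ ($E{\left(b,x \right)} = \left(b + b^{2}\right) \left(x + b\right) = \left(b + b^{2}\right) \left(b + x\right) = \left(b + x\right) \left(b + b^{2}\right)$)
$N{\left(A \right)} = -868$ ($N{\left(A \right)} = -891 + 23 = -868$)
$\frac{N{\left(j{\left(L \right)} \right)}}{E{\left(-1712,-3047 \right)}} = - \frac{868}{\left(-1712\right) \left(-1712 - 3047 + \left(-1712\right)^{2} - -5216464\right)} = - \frac{868}{\left(-1712\right) \left(-1712 - 3047 + 2930944 + 5216464\right)} = - \frac{868}{\left(-1712\right) 8142649} = - \frac{868}{-13940215088} = \left(-868\right) \left(- \frac{1}{13940215088}\right) = \frac{217}{3485053772}$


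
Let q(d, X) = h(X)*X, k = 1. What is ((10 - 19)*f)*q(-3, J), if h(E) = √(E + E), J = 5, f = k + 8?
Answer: -405*√10 ≈ -1280.7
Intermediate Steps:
f = 9 (f = 1 + 8 = 9)
h(E) = √2*√E (h(E) = √(2*E) = √2*√E)
q(d, X) = √2*X^(3/2) (q(d, X) = (√2*√X)*X = √2*X^(3/2))
((10 - 19)*f)*q(-3, J) = ((10 - 19)*9)*(√2*5^(3/2)) = (-9*9)*(√2*(5*√5)) = -405*√10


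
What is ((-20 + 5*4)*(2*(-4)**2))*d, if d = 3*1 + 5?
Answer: 0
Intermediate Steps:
d = 8 (d = 3 + 5 = 8)
((-20 + 5*4)*(2*(-4)**2))*d = ((-20 + 5*4)*(2*(-4)**2))*8 = ((-20 + 20)*(2*16))*8 = (0*32)*8 = 0*8 = 0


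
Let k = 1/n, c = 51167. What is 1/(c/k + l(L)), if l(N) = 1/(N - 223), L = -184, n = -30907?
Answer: -407/643637316884 ≈ -6.3234e-10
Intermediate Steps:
k = -1/30907 (k = 1/(-30907) = -1/30907 ≈ -3.2355e-5)
l(N) = 1/(-223 + N)
1/(c/k + l(L)) = 1/(51167/(-1/30907) + 1/(-223 - 184)) = 1/(51167*(-30907) + 1/(-407)) = 1/(-1581418469 - 1/407) = 1/(-643637316884/407) = -407/643637316884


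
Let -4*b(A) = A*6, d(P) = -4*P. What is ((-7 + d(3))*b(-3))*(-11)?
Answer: 1881/2 ≈ 940.50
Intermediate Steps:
b(A) = -3*A/2 (b(A) = -A*6/4 = -3*A/2)
((-7 + d(3))*b(-3))*(-11) = ((-7 - 4*3)*(-3/2*(-3)))*(-11) = ((-7 - 12)*(9/2))*(-11) = -19*9/2*(-11) = -171/2*(-11) = 1881/2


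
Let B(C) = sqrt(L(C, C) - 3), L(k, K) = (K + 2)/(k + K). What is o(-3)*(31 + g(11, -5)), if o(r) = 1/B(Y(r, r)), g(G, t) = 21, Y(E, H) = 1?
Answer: -52*I*sqrt(6)/3 ≈ -42.458*I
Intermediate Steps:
L(k, K) = (2 + K)/(K + k)
B(C) = sqrt(-3 + (2 + C)/(2*C)) (B(C) = sqrt((2 + C)/(C + C) - 3) = sqrt((2 + C)/((2*C)) - 3) = sqrt((1/(2*C))*(2 + C) - 3) = sqrt((2 + C)/(2*C) - 3) = sqrt(-3 + (2 + C)/(2*C)))
o(r) = -I*sqrt(6)/3 (o(r) = 1/(sqrt(-10 + 4/1)/2) = 1/(sqrt(-10 + 4*1)/2) = 1/(sqrt(-10 + 4)/2) = 1/(sqrt(-6)/2) = 1/((I*sqrt(6))/2) = 1/(I*sqrt(6)/2) = -I*sqrt(6)/3)
o(-3)*(31 + g(11, -5)) = (-I*sqrt(6)/3)*(31 + 21) = -I*sqrt(6)/3*52 = -52*I*sqrt(6)/3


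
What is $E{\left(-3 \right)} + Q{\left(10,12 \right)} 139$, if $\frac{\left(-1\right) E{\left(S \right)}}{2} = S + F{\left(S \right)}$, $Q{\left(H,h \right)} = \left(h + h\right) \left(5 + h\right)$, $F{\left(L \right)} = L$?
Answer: $56724$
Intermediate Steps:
$Q{\left(H,h \right)} = 2 h \left(5 + h\right)$
$E{\left(S \right)} = - 4 S$ ($E{\left(S \right)} = - 2 \left(S + S\right) = - 2 \cdot 2 S = - 4 S$)
$E{\left(-3 \right)} + Q{\left(10,12 \right)} 139 = \left(-4\right) \left(-3\right) + 2 \cdot 12 \left(5 + 12\right) 139 = 12 + 2 \cdot 12 \cdot 17 \cdot 139 = 12 + 408 \cdot 139 = 12 + 56712 = 56724$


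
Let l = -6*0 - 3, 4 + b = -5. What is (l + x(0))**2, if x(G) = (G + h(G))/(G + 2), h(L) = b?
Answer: 225/4 ≈ 56.250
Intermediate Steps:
b = -9 (b = -4 - 5 = -9)
h(L) = -9
l = -3 (l = 0 - 3 = -3)
x(G) = (-9 + G)/(2 + G) (x(G) = (G - 9)/(G + 2) = (-9 + G)/(2 + G))
(l + x(0))**2 = (-3 + (-9 + 0)/(2 + 0))**2 = (-3 - 9/2)**2 = (-15/2)**2 = 225/4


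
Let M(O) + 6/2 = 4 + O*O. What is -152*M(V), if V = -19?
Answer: -55024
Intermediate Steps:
M(O) = 1 + O² (M(O) = -3 + (4 + O*O) = -3 + (4 + O²) = 1 + O²)
-152*M(V) = -152*(1 + (-19)²) = -152*(1 + 361) = -152*362 = -55024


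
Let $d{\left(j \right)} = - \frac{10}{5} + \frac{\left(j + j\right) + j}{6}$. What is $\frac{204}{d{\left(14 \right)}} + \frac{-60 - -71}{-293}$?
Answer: $\frac{59717}{1465} \approx 40.762$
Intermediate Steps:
$d{\left(j \right)} = -2 + \frac{j}{2}$ ($d{\left(j \right)} = \left(-10\right) \frac{1}{5} + \left(2 j + j\right) \frac{1}{6} = -2 + 3 j \frac{1}{6} = -2 + \frac{j}{2}$)
$\frac{204}{d{\left(14 \right)}} + \frac{-60 - -71}{-293} = \frac{204}{-2 + \frac{1}{2} \cdot 14} + \frac{-60 - -71}{-293} = \frac{204}{-2 + 7} + \left(-60 + 71\right) \left(- \frac{1}{293}\right) = \frac{204}{5} + 11 \left(- \frac{1}{293}\right) = 204 \cdot \frac{1}{5} - \frac{11}{293} = \frac{204}{5} - \frac{11}{293} = \frac{59717}{1465}$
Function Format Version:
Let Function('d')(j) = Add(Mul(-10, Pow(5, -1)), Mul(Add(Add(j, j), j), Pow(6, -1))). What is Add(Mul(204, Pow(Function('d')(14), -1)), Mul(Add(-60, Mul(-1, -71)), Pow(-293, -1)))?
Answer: Rational(59717, 1465) ≈ 40.762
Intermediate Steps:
Function('d')(j) = Add(-2, Mul(Rational(1, 2), j)) (Function('d')(j) = Add(Mul(-10, Rational(1, 5)), Mul(Add(Mul(2, j), j), Rational(1, 6))) = Add(-2, Mul(Mul(3, j), Rational(1, 6))) = Add(-2, Mul(Rational(1, 2), j)))
Add(Mul(204, Pow(Function('d')(14), -1)), Mul(Add(-60, Mul(-1, -71)), Pow(-293, -1))) = Add(Mul(204, Pow(Add(-2, Mul(Rational(1, 2), 14)), -1)), Mul(Add(-60, Mul(-1, -71)), Pow(-293, -1))) = Add(Mul(204, Pow(Add(-2, 7), -1)), Mul(Add(-60, 71), Rational(-1, 293))) = Add(Mul(204, Pow(5, -1)), Mul(11, Rational(-1, 293))) = Add(Mul(204, Rational(1, 5)), Rational(-11, 293)) = Add(Rational(204, 5), Rational(-11, 293)) = Rational(59717, 1465)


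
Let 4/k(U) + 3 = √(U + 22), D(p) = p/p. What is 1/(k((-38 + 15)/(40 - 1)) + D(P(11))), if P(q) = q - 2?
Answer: 238/199 - √32565/199 ≈ 0.28916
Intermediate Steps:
P(q) = -2 + q
D(p) = 1
k(U) = 4/(-3 + √(22 + U)) (k(U) = 4/(-3 + √(U + 22)) = 4/(-3 + √(22 + U)))
1/(k((-38 + 15)/(40 - 1)) + D(P(11))) = 1/(4/(-3 + √(22 + (-38 + 15)/(40 - 1))) + 1) = 1/(4/(-3 + √(22 - 23/39)) + 1) = 1/(4/(-3 + √(835/39)) + 1) = 1/(4/(-3 + √32565/39) + 1) = 1/(1 + 4/(-3 + √32565/39))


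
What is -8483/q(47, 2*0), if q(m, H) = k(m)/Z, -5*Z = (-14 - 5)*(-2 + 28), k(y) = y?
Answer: -4190602/235 ≈ -17832.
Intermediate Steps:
Z = 494/5 (Z = -(-14 - 5)*(-2 + 28)/5 = -(-19)*26/5 = -1/5*(-494) = 494/5 ≈ 98.800)
q(m, H) = 5*m/494 (q(m, H) = m/(494/5) = m*(5/494) = 5*m/494)
-8483/q(47, 2*0) = -8483/((5/494)*47) = -8483/235/494 = -8483*494/235 = -4190602/235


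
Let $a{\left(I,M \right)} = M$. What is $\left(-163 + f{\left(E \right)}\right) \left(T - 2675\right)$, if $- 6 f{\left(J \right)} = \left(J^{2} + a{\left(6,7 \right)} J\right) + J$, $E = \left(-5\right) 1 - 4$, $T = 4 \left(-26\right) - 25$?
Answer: $461258$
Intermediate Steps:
$T = -129$ ($T = -104 - 25 = -129$)
$E = -9$ ($E = -5 - 4 = -9$)
$f{\left(J \right)} = - \frac{4 J}{3} - \frac{J^{2}}{6}$ ($f{\left(J \right)} = - \frac{\left(J^{2} + 7 J\right) + J}{6} = - \frac{J^{2} + 8 J}{6} = - \frac{4 J}{3} - \frac{J^{2}}{6}$)
$\left(-163 + f{\left(E \right)}\right) \left(T - 2675\right) = \left(-163 - - \frac{3 \left(8 - 9\right)}{2}\right) \left(-129 - 2675\right) = \left(-163 - \left(- \frac{3}{2}\right) \left(-1\right)\right) \left(-2804\right) = \left(-163 - \frac{3}{2}\right) \left(-2804\right) = \left(- \frac{329}{2}\right) \left(-2804\right) = 461258$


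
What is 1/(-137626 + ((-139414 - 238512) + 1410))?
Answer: -1/514142 ≈ -1.9450e-6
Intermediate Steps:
1/(-137626 + ((-139414 - 238512) + 1410)) = 1/(-137626 + (-377926 + 1410)) = 1/(-137626 - 376516) = 1/(-514142) = -1/514142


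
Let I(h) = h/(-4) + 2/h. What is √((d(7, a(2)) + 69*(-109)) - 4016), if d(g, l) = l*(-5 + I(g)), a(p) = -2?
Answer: I*√2258718/14 ≈ 107.35*I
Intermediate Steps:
I(h) = 2/h - h/4 (I(h) = h*(-¼) + 2/h = -h/4 + 2/h = 2/h - h/4)
d(g, l) = l*(-5 + 2/g - g/4) (d(g, l) = l*(-5 + (2/g - g/4)) = l*(-5 + 2/g - g/4))
√((d(7, a(2)) + 69*(-109)) - 4016) = √((-¼*(-2)*(-8 + 7*(20 + 7))/7 + 69*(-109)) - 4016) = √((-¼*(-2)*⅐*(-8 + 7*27) - 7521) - 4016) = √((-¼*(-2)*⅐*(-8 + 189) - 7521) - 4016) = √((-¼*(-2)*⅐*181 - 7521) - 4016) = √((181/14 - 7521) - 4016) = √(-105113/14 - 4016) = √(-161337/14) = I*√2258718/14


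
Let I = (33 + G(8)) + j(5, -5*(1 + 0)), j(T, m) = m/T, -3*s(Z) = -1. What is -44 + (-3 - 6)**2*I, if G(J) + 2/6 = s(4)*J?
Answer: 2737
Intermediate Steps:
s(Z) = 1/3 (s(Z) = -1/3*(-1) = 1/3)
G(J) = -1/3 + J/3
I = 103/3 (I = (33 + (-1/3 + (1/3)*8)) - 5*(1 + 0)/5 = (33 + (-1/3 + 8/3)) - 5*1*(1/5) = (33 + 7/3) - 5*1/5 = 106/3 - 1 = 103/3 ≈ 34.333)
-44 + (-3 - 6)**2*I = -44 + (-3 - 6)**2*(103/3) = -44 + (-9)**2*(103/3) = -44 + 81*(103/3) = -44 + 2781 = 2737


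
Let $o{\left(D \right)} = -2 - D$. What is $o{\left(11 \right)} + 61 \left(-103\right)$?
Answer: $-6296$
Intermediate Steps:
$o{\left(11 \right)} + 61 \left(-103\right) = \left(-2 - 11\right) + 61 \left(-103\right) = \left(-2 - 11\right) - 6283 = -13 - 6283 = -6296$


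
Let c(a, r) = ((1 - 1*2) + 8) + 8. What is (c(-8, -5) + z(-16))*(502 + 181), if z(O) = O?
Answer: -683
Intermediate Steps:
c(a, r) = 15 (c(a, r) = ((1 - 2) + 8) + 8 = (-1 + 8) + 8 = 7 + 8 = 15)
(c(-8, -5) + z(-16))*(502 + 181) = (15 - 16)*(502 + 181) = -1*683 = -683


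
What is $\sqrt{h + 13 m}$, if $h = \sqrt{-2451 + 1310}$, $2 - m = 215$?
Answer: $\sqrt{-2769 + i \sqrt{1141}} \approx 0.321 + 52.622 i$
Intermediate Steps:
$m = -213$ ($m = 2 - 215 = -213$)
$h = i \sqrt{1141}$ ($h = \sqrt{-1141} = i \sqrt{1141} \approx 33.779 i$)
$\sqrt{h + 13 m} = \sqrt{i \sqrt{1141} + 13 \left(-213\right)} = \sqrt{i \sqrt{1141} - 2769} = \sqrt{-2769 + i \sqrt{1141}}$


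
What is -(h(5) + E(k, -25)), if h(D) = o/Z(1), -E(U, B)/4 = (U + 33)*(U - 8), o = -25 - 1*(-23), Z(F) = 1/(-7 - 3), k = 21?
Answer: 2788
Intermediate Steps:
Z(F) = -⅒ (Z(F) = 1/(-10) = -⅒)
o = -2 (o = -25 + 23 = -2)
E(U, B) = -4*(-8 + U)*(33 + U) (E(U, B) = -4*(U + 33)*(U - 8) = -4*(33 + U)*(-8 + U) = -4*(-8 + U)*(33 + U))
h(D) = 20 (h(D) = -2/(-⅒) = -2*(-10) = 20)
-(h(5) + E(k, -25)) = -(20 + (1056 - 100*21 - 4*21²)) = -(20 + (1056 - 2100 - 4*441)) = -(20 + (1056 - 2100 - 1764)) = -(20 - 2808) = -1*(-2788) = 2788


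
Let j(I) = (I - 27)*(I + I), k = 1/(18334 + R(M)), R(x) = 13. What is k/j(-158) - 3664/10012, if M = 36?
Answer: -982470105417/2684631746860 ≈ -0.36596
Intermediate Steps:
k = 1/18347 (k = 1/(18334 + 13) = 1/18347 ≈ 5.4505e-5)
j(I) = 2*I*(-27 + I) (j(I) = (-27 + I)*(2*I) = 2*I*(-27 + I))
k/j(-158) - 3664/10012 = 1/(18347*((2*(-158)*(-27 - 158)))) - 3664/10012 = 1/(18347*((2*(-158)*(-185)))) - 3664*1/10012 = (1/18347)/58460 - 916/2503 = (1/18347)*(1/58460) - 916/2503 = 1/1072565620 - 916/2503 = -982470105417/2684631746860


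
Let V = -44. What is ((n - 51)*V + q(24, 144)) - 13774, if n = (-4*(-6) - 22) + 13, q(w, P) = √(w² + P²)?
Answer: -12190 + 24*√37 ≈ -12044.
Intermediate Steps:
q(w, P) = √(P² + w²)
n = 15 (n = (24 - 22) + 13 = 2 + 13 = 15)
((n - 51)*V + q(24, 144)) - 13774 = ((15 - 51)*(-44) + √(144² + 24²)) - 13774 = (-36*(-44) + √(20736 + 576)) - 13774 = (1584 + √21312) - 13774 = (1584 + 24*√37) - 13774 = -12190 + 24*√37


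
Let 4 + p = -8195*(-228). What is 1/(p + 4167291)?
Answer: 1/6035747 ≈ 1.6568e-7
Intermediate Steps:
p = 1868456 (p = -4 - 8195*(-228) = -4 + 1868460 = 1868456)
1/(p + 4167291) = 1/(1868456 + 4167291) = 1/6035747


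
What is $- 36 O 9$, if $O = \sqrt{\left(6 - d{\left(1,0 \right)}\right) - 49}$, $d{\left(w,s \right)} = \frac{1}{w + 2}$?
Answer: $- 108 i \sqrt{390} \approx - 2132.8 i$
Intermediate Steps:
$d{\left(w,s \right)} = \frac{1}{2 + w}$
$O = \frac{i \sqrt{390}}{3}$ ($O = \sqrt{\left(6 - \frac{1}{2 + 1}\right) - 49} = \sqrt{\left(6 - \frac{1}{3}\right) - 49} = \sqrt{\frac{17}{3} - 49} = \sqrt{- \frac{130}{3}} = \frac{i \sqrt{390}}{3} \approx 6.5828 i$)
$- 36 O 9 = - 36 \frac{i \sqrt{390}}{3} \cdot 9 = - 12 i \sqrt{390} \cdot 9 = - 108 i \sqrt{390}$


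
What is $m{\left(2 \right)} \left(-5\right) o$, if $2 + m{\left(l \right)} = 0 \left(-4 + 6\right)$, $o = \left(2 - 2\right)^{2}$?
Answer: $0$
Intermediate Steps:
$o = 0$ ($o = 0^{2} = 0$)
$m{\left(l \right)} = -2$ ($m{\left(l \right)} = -2 + 0 \left(-4 + 6\right) = -2 + 0 \cdot 2 = -2 + 0 = -2$)
$m{\left(2 \right)} \left(-5\right) o = \left(-2\right) \left(-5\right) 0 = 10 \cdot 0 = 0$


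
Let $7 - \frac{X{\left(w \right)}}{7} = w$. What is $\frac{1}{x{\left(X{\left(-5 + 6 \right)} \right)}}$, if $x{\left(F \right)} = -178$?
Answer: $- \frac{1}{178} \approx -0.005618$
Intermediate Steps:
$X{\left(w \right)} = 49 - 7 w$
$\frac{1}{x{\left(X{\left(-5 + 6 \right)} \right)}} = \frac{1}{-178} = - \frac{1}{178}$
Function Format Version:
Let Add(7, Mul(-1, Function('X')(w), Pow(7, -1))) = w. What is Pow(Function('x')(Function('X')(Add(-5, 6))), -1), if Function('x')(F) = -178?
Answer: Rational(-1, 178) ≈ -0.0056180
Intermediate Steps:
Function('X')(w) = Add(49, Mul(-7, w))
Pow(Function('x')(Function('X')(Add(-5, 6))), -1) = Pow(-178, -1) = Rational(-1, 178)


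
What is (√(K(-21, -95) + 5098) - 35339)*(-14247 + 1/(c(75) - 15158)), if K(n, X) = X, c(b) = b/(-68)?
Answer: 518991323199379/1030819 - 14686078361*√5003/1030819 ≈ 5.0247e+8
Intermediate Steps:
c(b) = -b/68 (c(b) = b*(-1/68) = -b/68)
(√(K(-21, -95) + 5098) - 35339)*(-14247 + 1/(c(75) - 15158)) = (√(-95 + 5098) - 35339)*(-14247 + 1/(-1/68*75 - 15158)) = (√5003 - 35339)*(-14247 + 1/(-75/68 - 15158)) = (-35339 + √5003)*(-14247 + 1/(-1030819/68)) = (-35339 + √5003)*(-14247 - 68/1030819) = (-35339 + √5003)*(-14686078361/1030819) = 518991323199379/1030819 - 14686078361*√5003/1030819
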